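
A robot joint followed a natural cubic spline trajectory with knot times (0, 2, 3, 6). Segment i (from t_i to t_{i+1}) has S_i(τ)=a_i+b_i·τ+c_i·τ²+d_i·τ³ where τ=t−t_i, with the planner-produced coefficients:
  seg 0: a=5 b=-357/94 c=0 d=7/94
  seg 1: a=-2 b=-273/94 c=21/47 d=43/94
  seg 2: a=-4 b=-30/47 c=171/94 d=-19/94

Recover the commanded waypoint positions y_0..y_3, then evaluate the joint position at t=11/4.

y_0 = S_0(0) = a_0 = 5
y_1 = S_1(0) = a_1 = -2
y_2 = S_2(0) = a_2 = -4
y_3 = S_2(3) = 5
t_q=11/4 is in segment 1 (τ=3/4); S_1(τ)=-22463/6016

y_0=5 y_1=-2 y_2=-4 y_3=5
S(11/4) = -22463/6016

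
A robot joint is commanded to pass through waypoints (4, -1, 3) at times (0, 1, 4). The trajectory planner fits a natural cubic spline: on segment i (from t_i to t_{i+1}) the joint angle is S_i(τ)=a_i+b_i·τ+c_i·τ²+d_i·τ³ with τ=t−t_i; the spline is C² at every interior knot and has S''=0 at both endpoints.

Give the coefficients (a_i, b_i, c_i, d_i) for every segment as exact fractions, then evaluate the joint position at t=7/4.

  seg 0: a=4 b=-139/24 c=0 d=19/24
  seg 1: a=-1 b=-41/12 c=19/8 d=-19/72
S(7/4) = -1197/512

Δ: Δ0=-5, Δ1=4/3
row 1: diag=8, rhs=38; c'=3/8, d'=19/4
back: M1=19/4
M: M0=0, M1=19/4, M2=0
seg 0: a=4, c=M0/2=0, d=(M1−M0)/(6·1)=19/24, b=Δ0−h0·(2M0+M1)/6=-139/24
seg 1: a=-1, c=M1/2=19/8, d=(M2−M1)/(6·3)=-19/72, b=Δ1−h1·(2M1+M2)/6=-41/12
t_q=7/4 → seg 1, τ=3/4; S=-1+-41/12·τ+19/8·τ²+-19/72·τ³=-1197/512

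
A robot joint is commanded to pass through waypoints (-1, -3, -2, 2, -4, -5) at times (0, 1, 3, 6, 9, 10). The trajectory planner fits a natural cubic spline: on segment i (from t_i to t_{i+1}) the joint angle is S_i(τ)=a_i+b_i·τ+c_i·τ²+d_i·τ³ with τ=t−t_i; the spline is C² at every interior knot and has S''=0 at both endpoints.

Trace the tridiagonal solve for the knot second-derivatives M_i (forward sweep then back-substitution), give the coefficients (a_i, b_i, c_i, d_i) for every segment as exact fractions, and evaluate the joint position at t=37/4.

Δ: Δ0=-2, Δ1=1/2, Δ2=4/3, Δ3=-2, Δ4=-1
row 1: diag=6, rhs=15; c'=1/3, d'=5/2
row 2: denom=10−2·1/3=28/3; d'=(5−2·5/2)/(28/3)=0
row 3: denom=12−3·9/28=309/28; d'=(-20−3·0)/(309/28)=-560/309
row 4: denom=8−3·28/103=740/103; d'=(6−3·-560/309)/(740/103)=589/370
back: M4=589/370
back: M3=-560/309−28/103·589/370=-1246/555
back: M2=0−9/28·-1246/555=267/370
back: M1=5/2−1/3·267/370=418/185
M: M0=0, M1=418/185, M2=267/370, M3=-1246/555, M4=589/370, M5=0
seg 0: a=-1, c=M0/2=0, d=(M1−M0)/(6·1)=209/555, b=Δ0−h0·(2M0+M1)/6=-1319/555
seg 1: a=-3, c=M1/2=209/185, d=(M2−M1)/(6·2)=-569/4440, b=Δ1−h1·(2M1+M2)/6=-692/555
seg 2: a=-2, c=M2/2=267/740, d=(M3−M2)/(6·3)=-89/540, b=Δ2−h2·(2M2+M3)/6=385/222
seg 3: a=2, c=M3/2=-623/555, d=(M4−M3)/(6·3)=4259/19980, b=Δ3−h3·(2M3+M4)/6=-1223/2220
seg 4: a=-4, c=M4/2=589/740, d=(M5−M4)/(6·1)=-589/2220, b=Δ4−h4·(2M4+M5)/6=-1699/1110
t_q=37/4 → seg 4, τ=1/4; S=-4+-1699/1110·τ+589/740·τ²+-589/2220·τ³=-205403/47360

  seg 0: a=-1 b=-1319/555 c=0 d=209/555
  seg 1: a=-3 b=-692/555 c=209/185 d=-569/4440
  seg 2: a=-2 b=385/222 c=267/740 d=-89/540
  seg 3: a=2 b=-1223/2220 c=-623/555 d=4259/19980
  seg 4: a=-4 b=-1699/1110 c=589/740 d=-589/2220
S(37/4) = -205403/47360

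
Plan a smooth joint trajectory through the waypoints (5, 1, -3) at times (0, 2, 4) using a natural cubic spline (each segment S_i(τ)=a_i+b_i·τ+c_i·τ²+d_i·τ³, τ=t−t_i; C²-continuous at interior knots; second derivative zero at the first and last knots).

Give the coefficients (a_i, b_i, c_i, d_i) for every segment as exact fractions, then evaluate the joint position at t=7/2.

  seg 0: a=5 b=-2 c=0 d=0
  seg 1: a=1 b=-2 c=0 d=0
S(7/2) = -2

Δ: Δ0=-2, Δ1=-2
row 1: diag=8, rhs=0; c'=1/4, d'=0
back: M1=0
M: M0=0, M1=0, M2=0
seg 0: a=5, c=M0/2=0, d=(M1−M0)/(6·2)=0, b=Δ0−h0·(2M0+M1)/6=-2
seg 1: a=1, c=M1/2=0, d=(M2−M1)/(6·2)=0, b=Δ1−h1·(2M1+M2)/6=-2
t_q=7/2 → seg 1, τ=3/2; S=1+-2·τ+0·τ²+0·τ³=-2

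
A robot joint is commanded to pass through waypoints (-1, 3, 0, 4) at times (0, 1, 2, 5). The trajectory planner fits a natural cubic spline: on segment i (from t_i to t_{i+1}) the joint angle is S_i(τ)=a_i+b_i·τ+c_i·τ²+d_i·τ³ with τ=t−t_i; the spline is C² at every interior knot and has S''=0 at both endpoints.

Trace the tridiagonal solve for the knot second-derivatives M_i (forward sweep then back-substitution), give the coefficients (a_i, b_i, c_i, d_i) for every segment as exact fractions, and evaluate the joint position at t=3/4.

  seg 0: a=-1 b=553/93 c=0 d=-181/93
  seg 1: a=3 b=10/93 c=-181/31 d=254/93
  seg 2: a=0 b=-314/93 c=73/31 d=-73/279
S(3/4) = 5235/1984

Δ: Δ0=4, Δ1=-3, Δ2=4/3
row 1: diag=4, rhs=-42; c'=1/4, d'=-21/2
row 2: denom=8−1·1/4=31/4; d'=(26−1·-21/2)/(31/4)=146/31
back: M2=146/31
back: M1=-21/2−1/4·146/31=-362/31
M: M0=0, M1=-362/31, M2=146/31, M3=0
seg 0: a=-1, c=M0/2=0, d=(M1−M0)/(6·1)=-181/93, b=Δ0−h0·(2M0+M1)/6=553/93
seg 1: a=3, c=M1/2=-181/31, d=(M2−M1)/(6·1)=254/93, b=Δ1−h1·(2M1+M2)/6=10/93
seg 2: a=0, c=M2/2=73/31, d=(M3−M2)/(6·3)=-73/279, b=Δ2−h2·(2M2+M3)/6=-314/93
t_q=3/4 → seg 0, τ=3/4; S=-1+553/93·τ+0·τ²+-181/93·τ³=5235/1984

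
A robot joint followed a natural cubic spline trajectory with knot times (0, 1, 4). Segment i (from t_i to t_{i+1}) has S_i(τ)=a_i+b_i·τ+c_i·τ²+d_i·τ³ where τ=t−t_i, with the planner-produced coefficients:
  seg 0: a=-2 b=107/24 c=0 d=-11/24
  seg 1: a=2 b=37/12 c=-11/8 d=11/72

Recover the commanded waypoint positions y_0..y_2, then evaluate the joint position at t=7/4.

y_0 = S_0(0) = a_0 = -2
y_1 = S_1(0) = a_1 = 2
y_2 = S_1(3) = 3
t_q=7/4 is in segment 1 (τ=3/4); S_1(τ)=1845/512

y_0=-2 y_1=2 y_2=3
S(7/4) = 1845/512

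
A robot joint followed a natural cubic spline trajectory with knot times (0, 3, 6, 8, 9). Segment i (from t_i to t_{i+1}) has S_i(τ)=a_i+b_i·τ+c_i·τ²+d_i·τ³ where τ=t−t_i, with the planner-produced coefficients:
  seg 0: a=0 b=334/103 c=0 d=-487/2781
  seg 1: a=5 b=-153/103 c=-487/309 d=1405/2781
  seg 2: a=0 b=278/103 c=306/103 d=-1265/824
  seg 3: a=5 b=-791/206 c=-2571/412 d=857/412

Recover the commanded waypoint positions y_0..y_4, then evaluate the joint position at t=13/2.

y_0=0 y_1=5 y_2=0 y_3=5 y_4=-3
S(13/2) = 12527/6592

y_0 = S_0(0) = a_0 = 0
y_1 = S_1(0) = a_1 = 5
y_2 = S_2(0) = a_2 = 0
y_3 = S_3(0) = a_3 = 5
y_4 = S_3(1) = -3
t_q=13/2 is in segment 2 (τ=1/2); S_2(τ)=12527/6592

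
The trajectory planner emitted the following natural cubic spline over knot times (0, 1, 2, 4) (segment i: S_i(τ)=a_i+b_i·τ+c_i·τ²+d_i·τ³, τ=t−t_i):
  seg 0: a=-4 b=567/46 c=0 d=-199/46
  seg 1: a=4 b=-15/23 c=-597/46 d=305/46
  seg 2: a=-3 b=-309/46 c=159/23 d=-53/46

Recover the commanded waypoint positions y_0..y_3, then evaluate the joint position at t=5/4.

y_0 = S_0(0) = a_0 = -4
y_1 = S_1(0) = a_1 = 4
y_2 = S_2(0) = a_2 = -3
y_3 = S_2(2) = 2
t_q=5/4 is in segment 1 (τ=1/4); S_1(τ)=9213/2944

y_0=-4 y_1=4 y_2=-3 y_3=2
S(5/4) = 9213/2944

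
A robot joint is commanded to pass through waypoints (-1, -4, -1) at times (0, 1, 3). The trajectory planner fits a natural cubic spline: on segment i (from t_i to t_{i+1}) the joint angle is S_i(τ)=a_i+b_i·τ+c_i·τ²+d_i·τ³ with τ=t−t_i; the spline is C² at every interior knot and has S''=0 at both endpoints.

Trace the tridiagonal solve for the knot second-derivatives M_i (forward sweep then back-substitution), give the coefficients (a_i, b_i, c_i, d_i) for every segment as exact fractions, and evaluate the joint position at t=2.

Δ: Δ0=-3, Δ1=3/2
row 1: diag=6, rhs=27; c'=1/3, d'=9/2
back: M1=9/2
M: M0=0, M1=9/2, M2=0
seg 0: a=-1, c=M0/2=0, d=(M1−M0)/(6·1)=3/4, b=Δ0−h0·(2M0+M1)/6=-15/4
seg 1: a=-4, c=M1/2=9/4, d=(M2−M1)/(6·2)=-3/8, b=Δ1−h1·(2M1+M2)/6=-3/2
t_q=2 → seg 1, τ=1; S=-4+-3/2·τ+9/4·τ²+-3/8·τ³=-29/8

  seg 0: a=-1 b=-15/4 c=0 d=3/4
  seg 1: a=-4 b=-3/2 c=9/4 d=-3/8
S(2) = -29/8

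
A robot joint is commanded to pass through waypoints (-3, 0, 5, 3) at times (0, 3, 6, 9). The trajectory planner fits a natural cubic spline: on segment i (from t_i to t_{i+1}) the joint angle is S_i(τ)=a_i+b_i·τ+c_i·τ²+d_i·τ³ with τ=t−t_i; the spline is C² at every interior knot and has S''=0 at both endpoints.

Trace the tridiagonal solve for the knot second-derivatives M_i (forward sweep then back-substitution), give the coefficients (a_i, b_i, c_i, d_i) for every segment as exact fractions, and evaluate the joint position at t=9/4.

Δ: Δ0=1, Δ1=5/3, Δ2=-2/3
row 1: diag=12, rhs=4; c'=1/4, d'=1/3
row 2: denom=12−3·1/4=45/4; d'=(-14−3·1/3)/(45/4)=-4/3
back: M2=-4/3
back: M1=1/3−1/4·-4/3=2/3
M: M0=0, M1=2/3, M2=-4/3, M3=0
seg 0: a=-3, c=M0/2=0, d=(M1−M0)/(6·3)=1/27, b=Δ0−h0·(2M0+M1)/6=2/3
seg 1: a=0, c=M1/2=1/3, d=(M2−M1)/(6·3)=-1/9, b=Δ1−h1·(2M1+M2)/6=5/3
seg 2: a=5, c=M2/2=-2/3, d=(M3−M2)/(6·3)=2/27, b=Δ2−h2·(2M2+M3)/6=2/3
t_q=9/4 → seg 0, τ=9/4; S=-3+2/3·τ+0·τ²+1/27·τ³=-69/64

  seg 0: a=-3 b=2/3 c=0 d=1/27
  seg 1: a=0 b=5/3 c=1/3 d=-1/9
  seg 2: a=5 b=2/3 c=-2/3 d=2/27
S(9/4) = -69/64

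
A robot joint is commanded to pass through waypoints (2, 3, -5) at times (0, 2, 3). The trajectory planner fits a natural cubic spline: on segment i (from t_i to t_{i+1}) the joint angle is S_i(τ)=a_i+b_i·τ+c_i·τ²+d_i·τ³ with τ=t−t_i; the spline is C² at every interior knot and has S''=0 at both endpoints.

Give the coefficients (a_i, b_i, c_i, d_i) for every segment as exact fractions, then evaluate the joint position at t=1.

Δ: Δ0=1/2, Δ1=-8
row 1: diag=6, rhs=-51; c'=1/6, d'=-17/2
back: M1=-17/2
M: M0=0, M1=-17/2, M2=0
seg 0: a=2, c=M0/2=0, d=(M1−M0)/(6·2)=-17/24, b=Δ0−h0·(2M0+M1)/6=10/3
seg 1: a=3, c=M1/2=-17/4, d=(M2−M1)/(6·1)=17/12, b=Δ1−h1·(2M1+M2)/6=-31/6
t_q=1 → seg 0, τ=1; S=2+10/3·τ+0·τ²+-17/24·τ³=37/8

  seg 0: a=2 b=10/3 c=0 d=-17/24
  seg 1: a=3 b=-31/6 c=-17/4 d=17/12
S(1) = 37/8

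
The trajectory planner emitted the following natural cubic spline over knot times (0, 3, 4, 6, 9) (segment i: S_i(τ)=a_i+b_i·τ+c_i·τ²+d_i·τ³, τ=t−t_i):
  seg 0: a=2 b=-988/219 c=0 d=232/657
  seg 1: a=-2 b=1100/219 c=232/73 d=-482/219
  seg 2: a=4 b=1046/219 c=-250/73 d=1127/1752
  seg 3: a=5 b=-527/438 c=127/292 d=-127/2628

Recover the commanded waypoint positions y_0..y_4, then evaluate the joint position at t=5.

y_0 = S_0(0) = a_0 = 2
y_1 = S_1(0) = a_1 = -2
y_2 = S_2(0) = a_2 = 4
y_3 = S_3(0) = a_3 = 5
y_4 = S_3(3) = 4
t_q=5 is in segment 2 (τ=1); S_2(τ)=3501/584

y_0=2 y_1=-2 y_2=4 y_3=5 y_4=4
S(5) = 3501/584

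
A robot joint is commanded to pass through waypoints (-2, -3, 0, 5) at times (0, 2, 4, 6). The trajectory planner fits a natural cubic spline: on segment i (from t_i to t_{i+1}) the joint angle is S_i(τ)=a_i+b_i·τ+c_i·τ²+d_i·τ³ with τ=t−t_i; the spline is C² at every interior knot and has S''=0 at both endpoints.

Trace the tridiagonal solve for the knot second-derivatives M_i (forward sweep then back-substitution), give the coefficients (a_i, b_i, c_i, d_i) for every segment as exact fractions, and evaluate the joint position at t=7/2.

Δ: Δ0=-1/2, Δ1=3/2, Δ2=5/2
row 1: diag=8, rhs=12; c'=1/4, d'=3/2
row 2: denom=8−2·1/4=15/2; d'=(6−2·3/2)/(15/2)=2/5
back: M2=2/5
back: M1=3/2−1/4·2/5=7/5
M: M0=0, M1=7/5, M2=2/5, M3=0
seg 0: a=-2, c=M0/2=0, d=(M1−M0)/(6·2)=7/60, b=Δ0−h0·(2M0+M1)/6=-29/30
seg 1: a=-3, c=M1/2=7/10, d=(M2−M1)/(6·2)=-1/12, b=Δ1−h1·(2M1+M2)/6=13/30
seg 2: a=0, c=M2/2=1/5, d=(M3−M2)/(6·2)=-1/30, b=Δ2−h2·(2M2+M3)/6=67/30
t_q=7/2 → seg 1, τ=3/2; S=-3+13/30·τ+7/10·τ²+-1/12·τ³=-169/160

  seg 0: a=-2 b=-29/30 c=0 d=7/60
  seg 1: a=-3 b=13/30 c=7/10 d=-1/12
  seg 2: a=0 b=67/30 c=1/5 d=-1/30
S(7/2) = -169/160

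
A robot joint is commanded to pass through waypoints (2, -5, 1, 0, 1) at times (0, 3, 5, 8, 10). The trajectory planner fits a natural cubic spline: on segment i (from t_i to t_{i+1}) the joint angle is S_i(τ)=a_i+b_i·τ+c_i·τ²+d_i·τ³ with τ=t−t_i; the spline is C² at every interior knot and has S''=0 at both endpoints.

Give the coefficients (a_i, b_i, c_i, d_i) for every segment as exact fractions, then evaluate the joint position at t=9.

Δ: Δ0=-7/3, Δ1=3, Δ2=-1/3, Δ3=1/2
row 1: diag=10, rhs=32; c'=1/5, d'=16/5
row 2: denom=10−2·1/5=48/5; d'=(-20−2·16/5)/(48/5)=-11/4
row 3: denom=10−3·5/16=145/16; d'=(5−3·-11/4)/(145/16)=212/145
back: M3=212/145
back: M2=-11/4−5/16·212/145=-93/29
back: M1=16/5−1/5·-93/29=557/145
M: M0=0, M1=557/145, M2=-93/29, M3=212/145, M4=0
seg 0: a=2, c=M0/2=0, d=(M1−M0)/(6·3)=557/2610, b=Δ0−h0·(2M0+M1)/6=-3701/870
seg 1: a=-5, c=M1/2=557/290, d=(M2−M1)/(6·2)=-511/870, b=Δ1−h1·(2M1+M2)/6=656/435
seg 2: a=1, c=M2/2=-93/58, d=(M3−M2)/(6·3)=677/2610, b=Δ2−h2·(2M2+M3)/6=932/435
seg 3: a=0, c=M3/2=106/145, d=(M4−M3)/(6·2)=-53/435, b=Δ3−h3·(2M3+M4)/6=-413/870
t_q=9 → seg 3, τ=1; S=0+-413/870·τ+106/145·τ²+-53/435·τ³=39/290

  seg 0: a=2 b=-3701/870 c=0 d=557/2610
  seg 1: a=-5 b=656/435 c=557/290 d=-511/870
  seg 2: a=1 b=932/435 c=-93/58 d=677/2610
  seg 3: a=0 b=-413/870 c=106/145 d=-53/435
S(9) = 39/290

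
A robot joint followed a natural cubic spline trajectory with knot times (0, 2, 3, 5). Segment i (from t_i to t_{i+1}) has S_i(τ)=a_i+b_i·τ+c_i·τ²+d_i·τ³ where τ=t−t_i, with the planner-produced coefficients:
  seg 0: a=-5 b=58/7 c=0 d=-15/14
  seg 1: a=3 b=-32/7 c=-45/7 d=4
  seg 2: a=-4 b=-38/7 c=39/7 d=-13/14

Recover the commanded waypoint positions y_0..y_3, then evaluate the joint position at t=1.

y_0=-5 y_1=3 y_2=-4 y_3=0
S(1) = 31/14

y_0 = S_0(0) = a_0 = -5
y_1 = S_1(0) = a_1 = 3
y_2 = S_2(0) = a_2 = -4
y_3 = S_2(2) = 0
t_q=1 is in segment 0 (τ=1); S_0(τ)=31/14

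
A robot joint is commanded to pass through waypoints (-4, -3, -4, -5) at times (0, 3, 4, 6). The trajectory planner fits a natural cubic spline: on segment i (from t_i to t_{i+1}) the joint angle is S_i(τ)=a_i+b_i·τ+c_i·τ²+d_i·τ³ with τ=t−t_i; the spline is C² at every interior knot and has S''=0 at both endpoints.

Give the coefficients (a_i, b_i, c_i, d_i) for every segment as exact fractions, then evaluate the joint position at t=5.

Δ: Δ0=1/3, Δ1=-1, Δ2=-1/2
row 1: diag=8, rhs=-8; c'=1/8, d'=-1
row 2: denom=6−1·1/8=47/8; d'=(3−1·-1)/(47/8)=32/47
back: M2=32/47
back: M1=-1−1/8·32/47=-51/47
M: M0=0, M1=-51/47, M2=32/47, M3=0
seg 0: a=-4, c=M0/2=0, d=(M1−M0)/(6·3)=-17/282, b=Δ0−h0·(2M0+M1)/6=247/282
seg 1: a=-3, c=M1/2=-51/94, d=(M2−M1)/(6·1)=83/282, b=Δ1−h1·(2M1+M2)/6=-106/141
seg 2: a=-4, c=M2/2=16/47, d=(M3−M2)/(6·2)=-8/141, b=Δ2−h2·(2M2+M3)/6=-269/282
t_q=5 → seg 2, τ=1; S=-4+-269/282·τ+16/47·τ²+-8/141·τ³=-439/94

  seg 0: a=-4 b=247/282 c=0 d=-17/282
  seg 1: a=-3 b=-106/141 c=-51/94 d=83/282
  seg 2: a=-4 b=-269/282 c=16/47 d=-8/141
S(5) = -439/94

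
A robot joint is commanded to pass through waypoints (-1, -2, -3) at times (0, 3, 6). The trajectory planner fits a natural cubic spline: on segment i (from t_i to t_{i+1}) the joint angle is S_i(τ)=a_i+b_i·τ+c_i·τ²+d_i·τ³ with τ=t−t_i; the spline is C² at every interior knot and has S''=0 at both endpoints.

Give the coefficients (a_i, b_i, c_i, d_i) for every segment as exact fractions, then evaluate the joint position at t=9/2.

Δ: Δ0=-1/3, Δ1=-1/3
row 1: diag=12, rhs=0; c'=1/4, d'=0
back: M1=0
M: M0=0, M1=0, M2=0
seg 0: a=-1, c=M0/2=0, d=(M1−M0)/(6·3)=0, b=Δ0−h0·(2M0+M1)/6=-1/3
seg 1: a=-2, c=M1/2=0, d=(M2−M1)/(6·3)=0, b=Δ1−h1·(2M1+M2)/6=-1/3
t_q=9/2 → seg 1, τ=3/2; S=-2+-1/3·τ+0·τ²+0·τ³=-5/2

  seg 0: a=-1 b=-1/3 c=0 d=0
  seg 1: a=-2 b=-1/3 c=0 d=0
S(9/2) = -5/2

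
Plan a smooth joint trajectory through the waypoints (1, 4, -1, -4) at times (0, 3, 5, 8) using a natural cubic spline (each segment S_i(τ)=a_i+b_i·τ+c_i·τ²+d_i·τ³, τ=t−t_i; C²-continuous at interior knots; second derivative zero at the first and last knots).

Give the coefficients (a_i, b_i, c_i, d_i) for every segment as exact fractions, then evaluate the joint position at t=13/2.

Δ: Δ0=1, Δ1=-5/2, Δ2=-1
row 1: diag=10, rhs=-21; c'=1/5, d'=-21/10
row 2: denom=10−2·1/5=48/5; d'=(9−2·-21/10)/(48/5)=11/8
back: M2=11/8
back: M1=-21/10−1/5·11/8=-19/8
M: M0=0, M1=-19/8, M2=11/8, M3=0
seg 0: a=1, c=M0/2=0, d=(M1−M0)/(6·3)=-19/144, b=Δ0−h0·(2M0+M1)/6=35/16
seg 1: a=4, c=M1/2=-19/16, d=(M2−M1)/(6·2)=5/16, b=Δ1−h1·(2M1+M2)/6=-11/8
seg 2: a=-1, c=M2/2=11/16, d=(M3−M2)/(6·3)=-11/144, b=Δ2−h2·(2M2+M3)/6=-19/8
t_q=13/2 → seg 2, τ=3/2; S=-1+-19/8·τ+11/16·τ²+-11/144·τ³=-419/128

  seg 0: a=1 b=35/16 c=0 d=-19/144
  seg 1: a=4 b=-11/8 c=-19/16 d=5/16
  seg 2: a=-1 b=-19/8 c=11/16 d=-11/144
S(13/2) = -419/128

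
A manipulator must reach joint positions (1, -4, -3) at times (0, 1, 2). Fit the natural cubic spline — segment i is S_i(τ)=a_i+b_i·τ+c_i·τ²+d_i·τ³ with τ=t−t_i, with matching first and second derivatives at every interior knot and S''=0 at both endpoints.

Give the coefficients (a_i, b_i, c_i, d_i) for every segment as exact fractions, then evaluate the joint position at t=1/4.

  seg 0: a=1 b=-13/2 c=0 d=3/2
  seg 1: a=-4 b=-2 c=9/2 d=-3/2
S(1/4) = -77/128

Δ: Δ0=-5, Δ1=1
row 1: diag=4, rhs=36; c'=1/4, d'=9
back: M1=9
M: M0=0, M1=9, M2=0
seg 0: a=1, c=M0/2=0, d=(M1−M0)/(6·1)=3/2, b=Δ0−h0·(2M0+M1)/6=-13/2
seg 1: a=-4, c=M1/2=9/2, d=(M2−M1)/(6·1)=-3/2, b=Δ1−h1·(2M1+M2)/6=-2
t_q=1/4 → seg 0, τ=1/4; S=1+-13/2·τ+0·τ²+3/2·τ³=-77/128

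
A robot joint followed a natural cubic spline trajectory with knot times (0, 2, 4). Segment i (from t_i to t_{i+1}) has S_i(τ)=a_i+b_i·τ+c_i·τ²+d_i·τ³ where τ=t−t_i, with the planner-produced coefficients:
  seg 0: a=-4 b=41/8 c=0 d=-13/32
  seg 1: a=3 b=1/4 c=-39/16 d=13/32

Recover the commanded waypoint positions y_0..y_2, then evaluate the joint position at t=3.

y_0 = S_0(0) = a_0 = -4
y_1 = S_1(0) = a_1 = 3
y_2 = S_1(2) = -3
t_q=3 is in segment 1 (τ=1); S_1(τ)=39/32

y_0=-4 y_1=3 y_2=-3
S(3) = 39/32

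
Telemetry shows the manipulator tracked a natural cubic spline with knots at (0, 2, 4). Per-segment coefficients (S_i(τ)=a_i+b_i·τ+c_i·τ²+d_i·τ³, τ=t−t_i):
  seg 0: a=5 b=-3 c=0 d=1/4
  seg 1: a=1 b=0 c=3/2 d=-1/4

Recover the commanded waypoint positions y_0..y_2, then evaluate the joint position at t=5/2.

y_0=5 y_1=1 y_2=5
S(5/2) = 43/32

y_0 = S_0(0) = a_0 = 5
y_1 = S_1(0) = a_1 = 1
y_2 = S_1(2) = 5
t_q=5/2 is in segment 1 (τ=1/2); S_1(τ)=43/32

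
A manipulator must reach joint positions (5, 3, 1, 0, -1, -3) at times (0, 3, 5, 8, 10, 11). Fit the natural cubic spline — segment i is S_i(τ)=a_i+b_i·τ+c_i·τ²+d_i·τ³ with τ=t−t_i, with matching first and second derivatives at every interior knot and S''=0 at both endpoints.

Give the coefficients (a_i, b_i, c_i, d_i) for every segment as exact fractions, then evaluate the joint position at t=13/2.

Δ: Δ0=-2/3, Δ1=-1, Δ2=-1/3, Δ3=-1/2, Δ4=-2
row 1: diag=10, rhs=-2; c'=1/5, d'=-1/5
row 2: denom=10−2·1/5=48/5; d'=(4−2·-1/5)/(48/5)=11/24
row 3: denom=10−3·5/16=145/16; d'=(-1−3·11/24)/(145/16)=-38/145
row 4: denom=6−2·32/145=806/145; d'=(-9−2·-38/145)/(806/145)=-1229/806
back: M4=-1229/806
back: M3=-38/145−32/145·-1229/806=30/403
back: M2=11/24−5/16·30/403=526/1209
back: M1=-1/5−1/5·526/1209=-347/1209
M: M0=0, M1=-347/1209, M2=526/1209, M3=30/403, M4=-1229/806, M5=0
seg 0: a=5, c=M0/2=0, d=(M1−M0)/(6·3)=-347/21762, b=Δ0−h0·(2M0+M1)/6=-1265/2418
seg 1: a=3, c=M1/2=-347/2418, d=(M2−M1)/(6·2)=97/1612, b=Δ1−h1·(2M1+M2)/6=-1153/1209
seg 2: a=1, c=M2/2=263/1209, d=(M3−M2)/(6·3)=-218/10881, b=Δ2−h2·(2M2+M3)/6=-974/1209
seg 3: a=0, c=M3/2=15/403, d=(M4−M3)/(6·2)=-1289/9672, b=Δ3−h3·(2M3+M4)/6=-50/1209
seg 4: a=-1, c=M4/2=-1229/1612, d=(M5−M4)/(6·1)=1229/4836, b=Δ4−h4·(2M4+M5)/6=-3607/2418
t_q=13/2 → seg 2, τ=3/2; S=1+-974/1209·τ+263/1209·τ²+-218/10881·τ³=86/403

  seg 0: a=5 b=-1265/2418 c=0 d=-347/21762
  seg 1: a=3 b=-1153/1209 c=-347/2418 d=97/1612
  seg 2: a=1 b=-974/1209 c=263/1209 d=-218/10881
  seg 3: a=0 b=-50/1209 c=15/403 d=-1289/9672
  seg 4: a=-1 b=-3607/2418 c=-1229/1612 d=1229/4836
S(13/2) = 86/403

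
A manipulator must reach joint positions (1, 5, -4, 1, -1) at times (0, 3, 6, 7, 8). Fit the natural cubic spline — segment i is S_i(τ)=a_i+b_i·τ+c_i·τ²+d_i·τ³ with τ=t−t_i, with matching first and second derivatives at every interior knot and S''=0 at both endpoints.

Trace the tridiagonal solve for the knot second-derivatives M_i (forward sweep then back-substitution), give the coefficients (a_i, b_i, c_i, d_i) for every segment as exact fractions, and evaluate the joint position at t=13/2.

  seg 0: a=1 b=601/168 c=0 d=-377/1512
  seg 1: a=5 b=-265/84 c=-377/168 d=1157/1512
  seg 2: a=-4 b=97/24 c=65/14 d=-619/168
  seg 3: a=1 b=191/84 c=-359/56 d=359/168
S(13/2) = -573/448

Δ: Δ0=4/3, Δ1=-3, Δ2=5, Δ3=-2
row 1: diag=12, rhs=-26; c'=1/4, d'=-13/6
row 2: denom=8−3·1/4=29/4; d'=(48−3·-13/6)/(29/4)=218/29
row 3: denom=4−1·4/29=112/29; d'=(-42−1·218/29)/(112/29)=-359/28
back: M3=-359/28
back: M2=218/29−4/29·-359/28=65/7
back: M1=-13/6−1/4·65/7=-377/84
M: M0=0, M1=-377/84, M2=65/7, M3=-359/28, M4=0
seg 0: a=1, c=M0/2=0, d=(M1−M0)/(6·3)=-377/1512, b=Δ0−h0·(2M0+M1)/6=601/168
seg 1: a=5, c=M1/2=-377/168, d=(M2−M1)/(6·3)=1157/1512, b=Δ1−h1·(2M1+M2)/6=-265/84
seg 2: a=-4, c=M2/2=65/14, d=(M3−M2)/(6·1)=-619/168, b=Δ2−h2·(2M2+M3)/6=97/24
seg 3: a=1, c=M3/2=-359/56, d=(M4−M3)/(6·1)=359/168, b=Δ3−h3·(2M3+M4)/6=191/84
t_q=13/2 → seg 2, τ=1/2; S=-4+97/24·τ+65/14·τ²+-619/168·τ³=-573/448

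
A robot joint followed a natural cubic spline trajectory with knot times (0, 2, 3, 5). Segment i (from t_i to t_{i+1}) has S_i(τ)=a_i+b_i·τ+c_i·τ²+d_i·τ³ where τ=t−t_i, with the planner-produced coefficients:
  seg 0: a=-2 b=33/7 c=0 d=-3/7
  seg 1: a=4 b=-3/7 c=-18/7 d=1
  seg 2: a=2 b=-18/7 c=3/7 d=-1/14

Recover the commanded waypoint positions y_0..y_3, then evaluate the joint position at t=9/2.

y_0=-2 y_1=4 y_2=2 y_3=-2
S(9/2) = -127/112

y_0 = S_0(0) = a_0 = -2
y_1 = S_1(0) = a_1 = 4
y_2 = S_2(0) = a_2 = 2
y_3 = S_2(2) = -2
t_q=9/2 is in segment 2 (τ=3/2); S_2(τ)=-127/112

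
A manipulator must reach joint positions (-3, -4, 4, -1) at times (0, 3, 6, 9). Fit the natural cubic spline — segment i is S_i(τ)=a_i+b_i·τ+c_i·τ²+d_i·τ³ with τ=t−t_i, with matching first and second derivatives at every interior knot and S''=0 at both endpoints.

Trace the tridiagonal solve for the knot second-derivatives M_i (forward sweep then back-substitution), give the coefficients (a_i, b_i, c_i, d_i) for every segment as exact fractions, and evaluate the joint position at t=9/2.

Δ: Δ0=-1/3, Δ1=8/3, Δ2=-5/3
row 1: diag=12, rhs=18; c'=1/4, d'=3/2
row 2: denom=12−3·1/4=45/4; d'=(-26−3·3/2)/(45/4)=-122/45
back: M2=-122/45
back: M1=3/2−1/4·-122/45=98/45
M: M0=0, M1=98/45, M2=-122/45, M3=0
seg 0: a=-3, c=M0/2=0, d=(M1−M0)/(6·3)=49/405, b=Δ0−h0·(2M0+M1)/6=-64/45
seg 1: a=-4, c=M1/2=49/45, d=(M2−M1)/(6·3)=-22/81, b=Δ1−h1·(2M1+M2)/6=83/45
seg 2: a=4, c=M2/2=-61/45, d=(M3−M2)/(6·3)=61/405, b=Δ2−h2·(2M2+M3)/6=47/45
t_q=9/2 → seg 1, τ=3/2; S=-4+83/45·τ+49/45·τ²+-22/81·τ³=3/10

  seg 0: a=-3 b=-64/45 c=0 d=49/405
  seg 1: a=-4 b=83/45 c=49/45 d=-22/81
  seg 2: a=4 b=47/45 c=-61/45 d=61/405
S(9/2) = 3/10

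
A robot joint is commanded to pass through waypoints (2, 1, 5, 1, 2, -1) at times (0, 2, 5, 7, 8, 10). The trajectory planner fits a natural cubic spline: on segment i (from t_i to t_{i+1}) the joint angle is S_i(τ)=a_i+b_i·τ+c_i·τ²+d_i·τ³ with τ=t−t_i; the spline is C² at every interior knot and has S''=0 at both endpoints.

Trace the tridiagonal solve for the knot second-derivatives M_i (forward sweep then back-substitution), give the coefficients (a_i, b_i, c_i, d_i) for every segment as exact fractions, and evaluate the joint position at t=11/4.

  seg 0: a=2 b=-21683/17670 c=0 d=1606/8835
  seg 1: a=1 b=16861/17670 c=3212/2945 d=-17039/53010
  seg 2: a=5 b=-10429/8835 c=-2123/1178 d=6151/8835
  seg 3: a=1 b=-307/8835 c=13989/5890 d=-23683/17670
  seg 4: a=2 b=12271/17670 c=-4847/2945 d=4847/17670
S(11/4) = 826883/376960

Δ: Δ0=-1/2, Δ1=4/3, Δ2=-2, Δ3=1, Δ4=-3/2
row 1: diag=10, rhs=11; c'=3/10, d'=11/10
row 2: denom=10−3·3/10=91/10; d'=(-20−3·11/10)/(91/10)=-233/91
row 3: denom=6−2·20/91=506/91; d'=(18−2·-233/91)/(506/91)=1052/253
row 4: denom=6−1·91/506=2945/506; d'=(-15−1·1052/253)/(2945/506)=-9694/2945
back: M4=-9694/2945
back: M3=1052/253−91/506·-9694/2945=13989/2945
back: M2=-233/91−20/91·13989/2945=-2123/589
back: M1=11/10−3/10·-2123/589=6424/2945
M: M0=0, M1=6424/2945, M2=-2123/589, M3=13989/2945, M4=-9694/2945, M5=0
seg 0: a=2, c=M0/2=0, d=(M1−M0)/(6·2)=1606/8835, b=Δ0−h0·(2M0+M1)/6=-21683/17670
seg 1: a=1, c=M1/2=3212/2945, d=(M2−M1)/(6·3)=-17039/53010, b=Δ1−h1·(2M1+M2)/6=16861/17670
seg 2: a=5, c=M2/2=-2123/1178, d=(M3−M2)/(6·2)=6151/8835, b=Δ2−h2·(2M2+M3)/6=-10429/8835
seg 3: a=1, c=M3/2=13989/5890, d=(M4−M3)/(6·1)=-23683/17670, b=Δ3−h3·(2M3+M4)/6=-307/8835
seg 4: a=2, c=M4/2=-4847/2945, d=(M5−M4)/(6·2)=4847/17670, b=Δ4−h4·(2M4+M5)/6=12271/17670
t_q=11/4 → seg 1, τ=3/4; S=1+16861/17670·τ+3212/2945·τ²+-17039/53010·τ³=826883/376960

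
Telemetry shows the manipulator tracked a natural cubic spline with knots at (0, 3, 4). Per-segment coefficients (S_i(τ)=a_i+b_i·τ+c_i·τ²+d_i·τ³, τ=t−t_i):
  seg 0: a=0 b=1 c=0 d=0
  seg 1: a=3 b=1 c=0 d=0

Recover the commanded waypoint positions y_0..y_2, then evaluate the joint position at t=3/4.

y_0=0 y_1=3 y_2=4
S(3/4) = 3/4

y_0 = S_0(0) = a_0 = 0
y_1 = S_1(0) = a_1 = 3
y_2 = S_1(1) = 4
t_q=3/4 is in segment 0 (τ=3/4); S_0(τ)=3/4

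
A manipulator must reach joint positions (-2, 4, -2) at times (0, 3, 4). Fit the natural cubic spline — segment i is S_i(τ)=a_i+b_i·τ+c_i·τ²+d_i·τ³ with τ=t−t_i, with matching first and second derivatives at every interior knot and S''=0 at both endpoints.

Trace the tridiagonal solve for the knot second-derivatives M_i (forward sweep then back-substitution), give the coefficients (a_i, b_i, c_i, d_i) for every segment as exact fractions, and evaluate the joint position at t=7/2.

  seg 0: a=-2 b=5 c=0 d=-1/3
  seg 1: a=4 b=-4 c=-3 d=1
S(7/2) = 11/8

Δ: Δ0=2, Δ1=-6
row 1: diag=8, rhs=-48; c'=1/8, d'=-6
back: M1=-6
M: M0=0, M1=-6, M2=0
seg 0: a=-2, c=M0/2=0, d=(M1−M0)/(6·3)=-1/3, b=Δ0−h0·(2M0+M1)/6=5
seg 1: a=4, c=M1/2=-3, d=(M2−M1)/(6·1)=1, b=Δ1−h1·(2M1+M2)/6=-4
t_q=7/2 → seg 1, τ=1/2; S=4+-4·τ+-3·τ²+1·τ³=11/8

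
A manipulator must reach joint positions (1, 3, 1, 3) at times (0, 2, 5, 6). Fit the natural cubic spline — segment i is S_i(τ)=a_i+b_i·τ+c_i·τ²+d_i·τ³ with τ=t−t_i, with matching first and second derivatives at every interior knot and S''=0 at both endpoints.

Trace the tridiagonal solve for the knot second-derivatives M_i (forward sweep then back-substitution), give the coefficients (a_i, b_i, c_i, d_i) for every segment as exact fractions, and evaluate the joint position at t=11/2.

Δ: Δ0=1, Δ1=-2/3, Δ2=2
row 1: diag=10, rhs=-10; c'=3/10, d'=-1
row 2: denom=8−3·3/10=71/10; d'=(16−3·-1)/(71/10)=190/71
back: M2=190/71
back: M1=-1−3/10·190/71=-128/71
M: M0=0, M1=-128/71, M2=190/71, M3=0
seg 0: a=1, c=M0/2=0, d=(M1−M0)/(6·2)=-32/213, b=Δ0−h0·(2M0+M1)/6=341/213
seg 1: a=3, c=M1/2=-64/71, d=(M2−M1)/(6·3)=53/213, b=Δ1−h1·(2M1+M2)/6=-43/213
seg 2: a=1, c=M2/2=95/71, d=(M3−M2)/(6·1)=-95/213, b=Δ2−h2·(2M2+M3)/6=236/213
t_q=11/2 → seg 2, τ=1/2; S=1+236/213·τ+95/71·τ²+-95/213·τ³=1041/568

  seg 0: a=1 b=341/213 c=0 d=-32/213
  seg 1: a=3 b=-43/213 c=-64/71 d=53/213
  seg 2: a=1 b=236/213 c=95/71 d=-95/213
S(11/2) = 1041/568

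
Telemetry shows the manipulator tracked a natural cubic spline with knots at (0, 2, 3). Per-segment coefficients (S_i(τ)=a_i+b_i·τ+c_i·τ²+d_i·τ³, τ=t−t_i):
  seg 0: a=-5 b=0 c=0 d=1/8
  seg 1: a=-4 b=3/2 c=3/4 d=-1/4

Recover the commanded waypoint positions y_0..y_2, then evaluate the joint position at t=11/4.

y_0 = S_0(0) = a_0 = -5
y_1 = S_1(0) = a_1 = -4
y_2 = S_1(1) = -2
t_q=11/4 is in segment 1 (τ=3/4); S_1(τ)=-655/256

y_0=-5 y_1=-4 y_2=-2
S(11/4) = -655/256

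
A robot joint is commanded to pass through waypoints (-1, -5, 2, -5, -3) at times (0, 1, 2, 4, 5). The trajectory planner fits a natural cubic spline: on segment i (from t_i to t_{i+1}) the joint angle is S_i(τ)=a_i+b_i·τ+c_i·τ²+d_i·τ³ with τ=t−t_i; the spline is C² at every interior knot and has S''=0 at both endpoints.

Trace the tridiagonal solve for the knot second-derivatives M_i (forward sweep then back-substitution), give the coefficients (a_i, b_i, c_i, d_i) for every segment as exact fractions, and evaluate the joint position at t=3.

Δ: Δ0=-4, Δ1=7, Δ2=-7/2, Δ3=2
row 1: diag=4, rhs=66; c'=1/4, d'=33/2
row 2: denom=6−1·1/4=23/4; d'=(-63−1·33/2)/(23/4)=-318/23
row 3: denom=6−2·8/23=122/23; d'=(33−2·-318/23)/(122/23)=1395/122
back: M3=1395/122
back: M2=-318/23−8/23·1395/122=-1086/61
back: M1=33/2−1/4·-1086/61=1278/61
M: M0=0, M1=1278/61, M2=-1086/61, M3=1395/122, M4=0
seg 0: a=-1, c=M0/2=0, d=(M1−M0)/(6·1)=213/61, b=Δ0−h0·(2M0+M1)/6=-457/61
seg 1: a=-5, c=M1/2=639/61, d=(M2−M1)/(6·1)=-394/61, b=Δ1−h1·(2M1+M2)/6=182/61
seg 2: a=2, c=M2/2=-543/61, d=(M3−M2)/(6·2)=1189/488, b=Δ2−h2·(2M2+M3)/6=278/61
seg 3: a=-5, c=M3/2=1395/244, d=(M4−M3)/(6·1)=-465/244, b=Δ3−h3·(2M3+M4)/6=-221/122
t_q=3 → seg 2, τ=1; S=2+278/61·τ+-543/61·τ²+1189/488·τ³=45/488

  seg 0: a=-1 b=-457/61 c=0 d=213/61
  seg 1: a=-5 b=182/61 c=639/61 d=-394/61
  seg 2: a=2 b=278/61 c=-543/61 d=1189/488
  seg 3: a=-5 b=-221/122 c=1395/244 d=-465/244
S(3) = 45/488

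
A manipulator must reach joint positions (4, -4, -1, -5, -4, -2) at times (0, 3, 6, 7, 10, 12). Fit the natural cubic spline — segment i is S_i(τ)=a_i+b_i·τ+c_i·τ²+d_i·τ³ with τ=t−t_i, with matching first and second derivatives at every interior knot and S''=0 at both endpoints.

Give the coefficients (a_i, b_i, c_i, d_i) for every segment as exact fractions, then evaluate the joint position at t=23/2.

Δ: Δ0=-8/3, Δ1=1, Δ2=-4, Δ3=1/3, Δ4=1
row 1: diag=12, rhs=22; c'=1/4, d'=11/6
row 2: denom=8−3·1/4=29/4; d'=(-30−3·11/6)/(29/4)=-142/29
row 3: denom=8−1·4/29=228/29; d'=(26−1·-142/29)/(228/29)=224/57
row 4: denom=10−3·29/76=673/76; d'=(4−3·224/57)/(673/76)=-592/673
back: M4=-592/673
back: M3=224/57−29/76·-592/673=8612/2019
back: M2=-142/29−4/29·8612/2019=-11074/2019
back: M1=11/6−1/4·-11074/2019=6470/2019
M: M0=0, M1=6470/2019, M2=-11074/2019, M3=8612/2019, M4=-592/673, M5=0
seg 0: a=4, c=M0/2=0, d=(M1−M0)/(6·3)=3235/18171, b=Δ0−h0·(2M0+M1)/6=-2873/673
seg 1: a=-4, c=M1/2=3235/2019, d=(M2−M1)/(6·3)=-2924/6057, b=Δ1−h1·(2M1+M2)/6=362/673
seg 2: a=-1, c=M2/2=-5537/2019, d=(M3−M2)/(6·1)=3281/2019, b=Δ2−h2·(2M2+M3)/6=-1940/673
seg 3: a=-5, c=M3/2=4306/2019, d=(M4−M3)/(6·3)=-5194/18171, b=Δ3−h3·(2M3+M4)/6=-7051/2019
seg 4: a=-4, c=M4/2=-296/673, d=(M5−M4)/(6·2)=148/2019, b=Δ4−h4·(2M4+M5)/6=3203/2019
t_q=23/2 → seg 4, τ=3/2; S=-4+3203/2019·τ+-296/673·τ²+148/2019·τ³=-1590/673

  seg 0: a=4 b=-2873/673 c=0 d=3235/18171
  seg 1: a=-4 b=362/673 c=3235/2019 d=-2924/6057
  seg 2: a=-1 b=-1940/673 c=-5537/2019 d=3281/2019
  seg 3: a=-5 b=-7051/2019 c=4306/2019 d=-5194/18171
  seg 4: a=-4 b=3203/2019 c=-296/673 d=148/2019
S(23/2) = -1590/673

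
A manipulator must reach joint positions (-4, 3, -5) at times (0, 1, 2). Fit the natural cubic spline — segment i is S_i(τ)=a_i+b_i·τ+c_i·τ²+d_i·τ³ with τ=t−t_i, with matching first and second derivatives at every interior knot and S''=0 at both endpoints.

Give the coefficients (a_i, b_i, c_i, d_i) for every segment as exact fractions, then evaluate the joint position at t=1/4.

Δ: Δ0=7, Δ1=-8
row 1: diag=4, rhs=-90; c'=1/4, d'=-45/2
back: M1=-45/2
M: M0=0, M1=-45/2, M2=0
seg 0: a=-4, c=M0/2=0, d=(M1−M0)/(6·1)=-15/4, b=Δ0−h0·(2M0+M1)/6=43/4
seg 1: a=3, c=M1/2=-45/4, d=(M2−M1)/(6·1)=15/4, b=Δ1−h1·(2M1+M2)/6=-1/2
t_q=1/4 → seg 0, τ=1/4; S=-4+43/4·τ+0·τ²+-15/4·τ³=-351/256

  seg 0: a=-4 b=43/4 c=0 d=-15/4
  seg 1: a=3 b=-1/2 c=-45/4 d=15/4
S(1/4) = -351/256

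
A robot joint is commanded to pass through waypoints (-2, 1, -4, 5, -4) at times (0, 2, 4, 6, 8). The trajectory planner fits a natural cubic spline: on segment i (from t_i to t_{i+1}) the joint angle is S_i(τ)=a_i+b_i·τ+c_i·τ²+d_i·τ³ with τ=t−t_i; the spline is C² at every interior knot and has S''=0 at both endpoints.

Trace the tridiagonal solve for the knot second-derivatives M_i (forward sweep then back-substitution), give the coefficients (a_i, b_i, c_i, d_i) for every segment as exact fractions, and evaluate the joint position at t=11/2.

Δ: Δ0=3/2, Δ1=-5/2, Δ2=9/2, Δ3=-9/2
row 1: diag=8, rhs=-24; c'=1/4, d'=-3
row 2: denom=8−2·1/4=15/2; d'=(42−2·-3)/(15/2)=32/5
row 3: denom=8−2·4/15=112/15; d'=(-54−2·32/5)/(112/15)=-501/56
back: M3=-501/56
back: M2=32/5−4/15·-501/56=123/14
back: M1=-3−1/4·123/14=-291/56
M: M0=0, M1=-291/56, M2=123/14, M3=-501/56, M4=0
seg 0: a=-2, c=M0/2=0, d=(M1−M0)/(6·2)=-97/224, b=Δ0−h0·(2M0+M1)/6=181/56
seg 1: a=1, c=M1/2=-291/112, d=(M2−M1)/(6·2)=261/224, b=Δ1−h1·(2M1+M2)/6=-55/28
seg 2: a=-4, c=M2/2=123/28, d=(M3−M2)/(6·2)=-331/224, b=Δ2−h2·(2M2+M3)/6=13/8
seg 3: a=5, c=M3/2=-501/112, d=(M4−M3)/(6·2)=167/224, b=Δ3−h3·(2M3+M4)/6=41/28
t_q=11/2 → seg 2, τ=3/2; S=-4+13/8·τ+123/28·τ²+-331/224·τ³=5975/1792

  seg 0: a=-2 b=181/56 c=0 d=-97/224
  seg 1: a=1 b=-55/28 c=-291/112 d=261/224
  seg 2: a=-4 b=13/8 c=123/28 d=-331/224
  seg 3: a=5 b=41/28 c=-501/112 d=167/224
S(11/2) = 5975/1792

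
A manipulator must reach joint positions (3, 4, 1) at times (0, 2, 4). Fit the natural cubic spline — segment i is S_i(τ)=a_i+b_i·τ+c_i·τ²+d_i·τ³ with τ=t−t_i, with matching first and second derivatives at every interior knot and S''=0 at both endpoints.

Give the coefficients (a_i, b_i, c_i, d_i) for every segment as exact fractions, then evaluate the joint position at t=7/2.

  seg 0: a=3 b=1 c=0 d=-1/8
  seg 1: a=4 b=-1/2 c=-3/4 d=1/8
S(7/2) = 127/64

Δ: Δ0=1/2, Δ1=-3/2
row 1: diag=8, rhs=-12; c'=1/4, d'=-3/2
back: M1=-3/2
M: M0=0, M1=-3/2, M2=0
seg 0: a=3, c=M0/2=0, d=(M1−M0)/(6·2)=-1/8, b=Δ0−h0·(2M0+M1)/6=1
seg 1: a=4, c=M1/2=-3/4, d=(M2−M1)/(6·2)=1/8, b=Δ1−h1·(2M1+M2)/6=-1/2
t_q=7/2 → seg 1, τ=3/2; S=4+-1/2·τ+-3/4·τ²+1/8·τ³=127/64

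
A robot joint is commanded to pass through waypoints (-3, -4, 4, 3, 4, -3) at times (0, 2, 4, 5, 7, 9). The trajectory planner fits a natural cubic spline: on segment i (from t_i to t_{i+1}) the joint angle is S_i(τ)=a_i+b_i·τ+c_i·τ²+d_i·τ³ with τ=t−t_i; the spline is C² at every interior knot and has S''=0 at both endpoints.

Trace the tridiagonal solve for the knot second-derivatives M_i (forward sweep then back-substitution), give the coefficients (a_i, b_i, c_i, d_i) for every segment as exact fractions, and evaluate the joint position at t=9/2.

  seg 0: a=-3 b=-175/78 c=0 d=17/39
  seg 1: a=-4 b=233/78 c=34/13 d=-329/312
  seg 2: a=4 b=31/39 c=-193/52 d=23/12
  seg 3: a=3 b=-137/156 c=53/26 d=-421/624
  seg 4: a=4 b=-32/39 c=-209/104 d=209/624
S(9/2) = 1543/416

Δ: Δ0=-1/2, Δ1=4, Δ2=-1, Δ3=1/2, Δ4=-7/2
row 1: diag=8, rhs=27; c'=1/4, d'=27/8
row 2: denom=6−2·1/4=11/2; d'=(-30−2·27/8)/(11/2)=-147/22
row 3: denom=6−1·2/11=64/11; d'=(9−1·-147/22)/(64/11)=345/128
row 4: denom=8−2·11/32=117/16; d'=(-24−2·345/128)/(117/16)=-209/52
back: M4=-209/52
back: M3=345/128−11/32·-209/52=53/13
back: M2=-147/22−2/11·53/13=-193/26
back: M1=27/8−1/4·-193/26=68/13
M: M0=0, M1=68/13, M2=-193/26, M3=53/13, M4=-209/52, M5=0
seg 0: a=-3, c=M0/2=0, d=(M1−M0)/(6·2)=17/39, b=Δ0−h0·(2M0+M1)/6=-175/78
seg 1: a=-4, c=M1/2=34/13, d=(M2−M1)/(6·2)=-329/312, b=Δ1−h1·(2M1+M2)/6=233/78
seg 2: a=4, c=M2/2=-193/52, d=(M3−M2)/(6·1)=23/12, b=Δ2−h2·(2M2+M3)/6=31/39
seg 3: a=3, c=M3/2=53/26, d=(M4−M3)/(6·2)=-421/624, b=Δ3−h3·(2M3+M4)/6=-137/156
seg 4: a=4, c=M4/2=-209/104, d=(M5−M4)/(6·2)=209/624, b=Δ4−h4·(2M4+M5)/6=-32/39
t_q=9/2 → seg 2, τ=1/2; S=4+31/39·τ+-193/52·τ²+23/12·τ³=1543/416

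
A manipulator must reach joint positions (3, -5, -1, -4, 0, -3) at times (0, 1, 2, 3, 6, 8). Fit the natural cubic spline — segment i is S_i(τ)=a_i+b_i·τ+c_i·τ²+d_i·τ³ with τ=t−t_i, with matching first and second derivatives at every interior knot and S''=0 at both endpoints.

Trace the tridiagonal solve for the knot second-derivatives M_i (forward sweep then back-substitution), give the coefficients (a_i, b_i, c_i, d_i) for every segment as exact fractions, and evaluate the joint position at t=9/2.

  seg 0: a=3 b=-72221/6150 c=0 d=23021/6150
  seg 1: a=-5 b=-1579/3075 c=23021/2050 d=-8261/1230
  seg 2: a=-1 b=11053/6150 c=-9142/1025 d=25349/6150
  seg 3: a=-4 b=-11302/3075 c=1413/410 d=-10927/18450
  seg 4: a=0 b=6223/6150 c=-1931/1025 d=1931/6150
S(9/2) = -61627/16400

Δ: Δ0=-8, Δ1=4, Δ2=-3, Δ3=4/3, Δ4=-3/2
row 1: diag=4, rhs=72; c'=1/4, d'=18
row 2: denom=4−1·1/4=15/4; d'=(-42−1·18)/(15/4)=-16
row 3: denom=8−1·4/15=116/15; d'=(26−1·-16)/(116/15)=315/58
row 4: denom=10−3·45/116=1025/116; d'=(-17−3·315/58)/(1025/116)=-3862/1025
back: M4=-3862/1025
back: M3=315/58−45/116·-3862/1025=1413/205
back: M2=-16−4/15·1413/205=-18284/1025
back: M1=18−1/4·-18284/1025=23021/1025
M: M0=0, M1=23021/1025, M2=-18284/1025, M3=1413/205, M4=-3862/1025, M5=0
seg 0: a=3, c=M0/2=0, d=(M1−M0)/(6·1)=23021/6150, b=Δ0−h0·(2M0+M1)/6=-72221/6150
seg 1: a=-5, c=M1/2=23021/2050, d=(M2−M1)/(6·1)=-8261/1230, b=Δ1−h1·(2M1+M2)/6=-1579/3075
seg 2: a=-1, c=M2/2=-9142/1025, d=(M3−M2)/(6·1)=25349/6150, b=Δ2−h2·(2M2+M3)/6=11053/6150
seg 3: a=-4, c=M3/2=1413/410, d=(M4−M3)/(6·3)=-10927/18450, b=Δ3−h3·(2M3+M4)/6=-11302/3075
seg 4: a=0, c=M4/2=-1931/1025, d=(M5−M4)/(6·2)=1931/6150, b=Δ4−h4·(2M4+M5)/6=6223/6150
t_q=9/2 → seg 3, τ=3/2; S=-4+-11302/3075·τ+1413/410·τ²+-10927/18450·τ³=-61627/16400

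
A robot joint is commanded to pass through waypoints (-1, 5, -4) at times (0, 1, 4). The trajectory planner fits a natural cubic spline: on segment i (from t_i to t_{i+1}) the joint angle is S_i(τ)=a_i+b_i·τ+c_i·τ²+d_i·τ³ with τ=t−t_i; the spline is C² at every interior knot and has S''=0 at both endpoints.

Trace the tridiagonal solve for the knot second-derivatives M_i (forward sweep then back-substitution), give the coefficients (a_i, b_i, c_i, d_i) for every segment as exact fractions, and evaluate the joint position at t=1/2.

Δ: Δ0=6, Δ1=-3
row 1: diag=8, rhs=-54; c'=3/8, d'=-27/4
back: M1=-27/4
M: M0=0, M1=-27/4, M2=0
seg 0: a=-1, c=M0/2=0, d=(M1−M0)/(6·1)=-9/8, b=Δ0−h0·(2M0+M1)/6=57/8
seg 1: a=5, c=M1/2=-27/8, d=(M2−M1)/(6·3)=3/8, b=Δ1−h1·(2M1+M2)/6=15/4
t_q=1/2 → seg 0, τ=1/2; S=-1+57/8·τ+0·τ²+-9/8·τ³=155/64

  seg 0: a=-1 b=57/8 c=0 d=-9/8
  seg 1: a=5 b=15/4 c=-27/8 d=3/8
S(1/2) = 155/64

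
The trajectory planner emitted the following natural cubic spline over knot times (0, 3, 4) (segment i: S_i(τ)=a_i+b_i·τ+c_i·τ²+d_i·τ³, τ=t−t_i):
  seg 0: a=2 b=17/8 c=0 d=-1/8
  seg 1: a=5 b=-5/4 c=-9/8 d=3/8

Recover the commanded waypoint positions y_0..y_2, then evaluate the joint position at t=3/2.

y_0 = S_0(0) = a_0 = 2
y_1 = S_1(0) = a_1 = 5
y_2 = S_1(1) = 3
t_q=3/2 is in segment 0 (τ=3/2); S_0(τ)=305/64

y_0=2 y_1=5 y_2=3
S(3/2) = 305/64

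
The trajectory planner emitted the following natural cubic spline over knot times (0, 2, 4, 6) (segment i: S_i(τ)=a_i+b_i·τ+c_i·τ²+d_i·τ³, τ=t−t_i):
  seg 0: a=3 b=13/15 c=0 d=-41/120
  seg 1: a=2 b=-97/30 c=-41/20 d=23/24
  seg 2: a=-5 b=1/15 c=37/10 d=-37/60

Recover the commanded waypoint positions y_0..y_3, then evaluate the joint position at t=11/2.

y_0=3 y_1=2 y_2=-5 y_3=5
S(11/2) = 43/32

y_0 = S_0(0) = a_0 = 3
y_1 = S_1(0) = a_1 = 2
y_2 = S_2(0) = a_2 = -5
y_3 = S_2(2) = 5
t_q=11/2 is in segment 2 (τ=3/2); S_2(τ)=43/32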